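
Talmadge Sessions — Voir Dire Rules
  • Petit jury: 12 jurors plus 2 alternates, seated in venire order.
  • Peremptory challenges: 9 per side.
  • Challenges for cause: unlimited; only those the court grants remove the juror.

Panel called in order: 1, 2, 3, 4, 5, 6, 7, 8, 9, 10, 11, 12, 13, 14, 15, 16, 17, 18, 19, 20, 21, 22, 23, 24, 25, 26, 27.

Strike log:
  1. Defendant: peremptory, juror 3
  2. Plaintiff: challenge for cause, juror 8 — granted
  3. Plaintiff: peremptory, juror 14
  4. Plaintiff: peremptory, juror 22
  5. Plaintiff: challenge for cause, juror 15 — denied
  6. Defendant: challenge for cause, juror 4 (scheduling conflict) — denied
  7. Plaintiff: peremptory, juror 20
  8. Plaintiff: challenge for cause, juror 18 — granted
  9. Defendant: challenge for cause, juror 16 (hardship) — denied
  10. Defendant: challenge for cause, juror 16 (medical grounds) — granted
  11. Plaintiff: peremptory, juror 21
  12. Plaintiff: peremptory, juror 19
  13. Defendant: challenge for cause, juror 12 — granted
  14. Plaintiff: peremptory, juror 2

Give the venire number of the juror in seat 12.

23

Removed: #2, #3, #8, #12, #14, #16, #18, #19, #20, #21, #22. (#4, #15 stay — for-cause denied.)
Filling seats in venire order through position 12: #1, #4, #5, #6, #7, #9, #10, #11, #13, #15, #17, #23.
So seat 12 is #23.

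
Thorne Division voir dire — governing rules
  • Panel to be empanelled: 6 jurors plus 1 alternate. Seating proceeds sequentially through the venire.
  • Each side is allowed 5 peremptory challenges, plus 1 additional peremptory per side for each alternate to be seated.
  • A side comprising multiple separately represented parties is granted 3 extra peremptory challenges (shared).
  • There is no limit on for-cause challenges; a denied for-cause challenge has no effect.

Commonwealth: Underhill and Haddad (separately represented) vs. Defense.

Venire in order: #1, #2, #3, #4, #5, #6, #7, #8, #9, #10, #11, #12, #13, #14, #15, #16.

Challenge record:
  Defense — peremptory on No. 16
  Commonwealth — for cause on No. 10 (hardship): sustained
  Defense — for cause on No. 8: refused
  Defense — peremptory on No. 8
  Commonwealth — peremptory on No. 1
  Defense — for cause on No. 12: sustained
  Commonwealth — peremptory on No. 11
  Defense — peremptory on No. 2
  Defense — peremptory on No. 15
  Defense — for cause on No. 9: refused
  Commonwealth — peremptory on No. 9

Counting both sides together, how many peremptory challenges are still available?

8

Commonwealth allotment: 5 base + 1 × 1 alternate + 3 multi-party = 9. Defense allotment: 5 base + 1 × 1 alternate = 6.
Commonwealth peremptories used: #1, #11, #9 — 3 (the for-cause on #10 doesn't count).
Defense peremptories used: #16, #8, #2, #15 — 4 (for-cause on #8, #12, #9 don't count).
Remaining: (9 − 3) + (6 − 4) = 8.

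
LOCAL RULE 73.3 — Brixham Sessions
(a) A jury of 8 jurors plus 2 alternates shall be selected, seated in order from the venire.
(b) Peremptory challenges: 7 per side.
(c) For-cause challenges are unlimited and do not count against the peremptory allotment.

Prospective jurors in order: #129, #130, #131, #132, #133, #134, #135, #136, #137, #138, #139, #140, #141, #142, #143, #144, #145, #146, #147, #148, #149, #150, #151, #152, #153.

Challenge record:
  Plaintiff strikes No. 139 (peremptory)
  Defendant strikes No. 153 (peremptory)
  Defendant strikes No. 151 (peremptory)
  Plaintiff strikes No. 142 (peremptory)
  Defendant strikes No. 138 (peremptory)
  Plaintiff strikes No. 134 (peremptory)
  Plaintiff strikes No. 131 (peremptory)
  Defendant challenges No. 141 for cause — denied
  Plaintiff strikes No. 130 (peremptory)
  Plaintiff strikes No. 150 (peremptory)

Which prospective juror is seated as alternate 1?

Removed: #130, #131, #134, #138, #139, #142, #150, #151, #153. (#141 stays — for-cause denied.)
Seating in order: seats 1–8 → #129, #132, #133, #135, #136, #137, #140, #141; alternates → #143, #144.
So alternate 1 is #143.

143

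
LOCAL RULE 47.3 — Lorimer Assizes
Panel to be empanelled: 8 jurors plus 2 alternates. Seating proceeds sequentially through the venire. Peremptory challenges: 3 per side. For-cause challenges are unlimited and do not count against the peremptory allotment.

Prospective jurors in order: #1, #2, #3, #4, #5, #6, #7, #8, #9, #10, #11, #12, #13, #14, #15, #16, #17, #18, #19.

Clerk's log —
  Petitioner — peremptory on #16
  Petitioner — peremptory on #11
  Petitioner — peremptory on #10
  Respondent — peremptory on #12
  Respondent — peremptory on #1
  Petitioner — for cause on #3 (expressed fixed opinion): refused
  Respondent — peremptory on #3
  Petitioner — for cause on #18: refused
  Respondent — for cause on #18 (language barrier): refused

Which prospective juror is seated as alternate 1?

14

Removed: #1, #3, #10, #11, #12, #16. (#18 stays — for-cause denied.)
Seating in order: seats 1–8 → #2, #4, #5, #6, #7, #8, #9, #13; alternates → #14, #15.
So alternate 1 is #14.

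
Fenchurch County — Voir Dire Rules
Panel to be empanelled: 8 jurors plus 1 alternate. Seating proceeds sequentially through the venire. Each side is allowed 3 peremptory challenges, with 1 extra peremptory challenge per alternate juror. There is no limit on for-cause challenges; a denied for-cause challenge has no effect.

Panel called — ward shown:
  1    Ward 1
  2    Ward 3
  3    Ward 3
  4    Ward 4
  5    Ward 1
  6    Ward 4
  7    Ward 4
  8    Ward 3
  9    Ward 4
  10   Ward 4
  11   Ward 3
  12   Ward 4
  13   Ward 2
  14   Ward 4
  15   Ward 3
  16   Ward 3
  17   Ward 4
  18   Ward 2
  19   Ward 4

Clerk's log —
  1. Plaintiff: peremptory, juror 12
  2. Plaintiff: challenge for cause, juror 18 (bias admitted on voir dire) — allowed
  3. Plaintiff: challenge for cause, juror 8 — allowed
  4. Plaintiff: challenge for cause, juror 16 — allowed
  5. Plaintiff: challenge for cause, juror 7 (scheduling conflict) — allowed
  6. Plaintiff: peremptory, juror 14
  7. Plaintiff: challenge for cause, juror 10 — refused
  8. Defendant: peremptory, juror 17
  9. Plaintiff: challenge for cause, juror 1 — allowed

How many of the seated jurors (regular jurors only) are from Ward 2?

0

Removed: #1, #7, #8, #12, #14, #16, #17, #18.
Seated jurors 1–8: #2, #3, #4, #5, #6, #9, #10, #11 (alternates #13 not counted).
None of those are in Ward 2 → 0.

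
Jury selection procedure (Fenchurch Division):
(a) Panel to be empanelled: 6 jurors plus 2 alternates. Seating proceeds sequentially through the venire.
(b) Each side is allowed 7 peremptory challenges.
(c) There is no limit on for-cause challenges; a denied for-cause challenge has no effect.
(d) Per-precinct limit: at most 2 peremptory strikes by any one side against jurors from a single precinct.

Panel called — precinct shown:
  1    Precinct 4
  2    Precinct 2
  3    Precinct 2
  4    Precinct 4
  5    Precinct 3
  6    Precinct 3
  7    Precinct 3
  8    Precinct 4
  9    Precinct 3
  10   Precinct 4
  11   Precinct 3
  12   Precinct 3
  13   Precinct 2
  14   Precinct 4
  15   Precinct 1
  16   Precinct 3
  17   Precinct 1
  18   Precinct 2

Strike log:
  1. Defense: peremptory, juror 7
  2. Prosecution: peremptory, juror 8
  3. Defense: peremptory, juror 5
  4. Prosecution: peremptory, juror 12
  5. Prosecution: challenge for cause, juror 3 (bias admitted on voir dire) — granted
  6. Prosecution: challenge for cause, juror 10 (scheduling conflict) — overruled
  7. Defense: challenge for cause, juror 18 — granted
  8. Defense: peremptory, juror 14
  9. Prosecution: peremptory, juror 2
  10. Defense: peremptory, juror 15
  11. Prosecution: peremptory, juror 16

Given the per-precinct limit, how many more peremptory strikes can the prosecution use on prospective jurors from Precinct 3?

Prosecution peremptories so far: #8, #12, #2, #16 — 4 of 7 used, 3 left overall.
Against Precinct 3: #12, #16 — 2 used; per-precinct cap 2 leaves 0.
Binding limit: min(3, 0) = 0.

0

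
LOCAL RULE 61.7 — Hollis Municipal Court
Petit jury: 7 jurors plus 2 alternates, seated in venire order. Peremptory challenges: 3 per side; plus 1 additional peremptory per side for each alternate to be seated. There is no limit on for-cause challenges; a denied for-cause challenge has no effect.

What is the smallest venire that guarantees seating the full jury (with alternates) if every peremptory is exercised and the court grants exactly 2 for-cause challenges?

21

Seats to fill: 7 + 2 alternates = 9.
Peremptories: 3 + 1×2 = 5 per side × 2 sides = 10.
For-cause removals: 2.
Minimum venire: 9 + 10 + 2 = 21.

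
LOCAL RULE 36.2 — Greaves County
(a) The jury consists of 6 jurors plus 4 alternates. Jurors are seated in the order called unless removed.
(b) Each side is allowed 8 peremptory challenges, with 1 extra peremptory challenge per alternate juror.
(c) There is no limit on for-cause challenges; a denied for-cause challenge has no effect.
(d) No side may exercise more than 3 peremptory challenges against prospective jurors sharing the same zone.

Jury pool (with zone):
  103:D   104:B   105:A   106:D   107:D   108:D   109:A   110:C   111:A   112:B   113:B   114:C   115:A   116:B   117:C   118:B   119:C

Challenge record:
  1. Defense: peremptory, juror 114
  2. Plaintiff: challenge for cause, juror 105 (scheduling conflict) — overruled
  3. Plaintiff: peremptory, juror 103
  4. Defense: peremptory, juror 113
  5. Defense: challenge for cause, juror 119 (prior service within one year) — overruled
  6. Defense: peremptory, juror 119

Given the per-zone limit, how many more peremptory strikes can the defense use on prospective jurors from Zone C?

1

Defense peremptories so far: #114, #113, #119 — 3 of 12 used, 9 left overall.
Against Zone C: #114, #119 — 2 used; per-zone cap 3 leaves 1.
Binding limit: min(9, 1) = 1.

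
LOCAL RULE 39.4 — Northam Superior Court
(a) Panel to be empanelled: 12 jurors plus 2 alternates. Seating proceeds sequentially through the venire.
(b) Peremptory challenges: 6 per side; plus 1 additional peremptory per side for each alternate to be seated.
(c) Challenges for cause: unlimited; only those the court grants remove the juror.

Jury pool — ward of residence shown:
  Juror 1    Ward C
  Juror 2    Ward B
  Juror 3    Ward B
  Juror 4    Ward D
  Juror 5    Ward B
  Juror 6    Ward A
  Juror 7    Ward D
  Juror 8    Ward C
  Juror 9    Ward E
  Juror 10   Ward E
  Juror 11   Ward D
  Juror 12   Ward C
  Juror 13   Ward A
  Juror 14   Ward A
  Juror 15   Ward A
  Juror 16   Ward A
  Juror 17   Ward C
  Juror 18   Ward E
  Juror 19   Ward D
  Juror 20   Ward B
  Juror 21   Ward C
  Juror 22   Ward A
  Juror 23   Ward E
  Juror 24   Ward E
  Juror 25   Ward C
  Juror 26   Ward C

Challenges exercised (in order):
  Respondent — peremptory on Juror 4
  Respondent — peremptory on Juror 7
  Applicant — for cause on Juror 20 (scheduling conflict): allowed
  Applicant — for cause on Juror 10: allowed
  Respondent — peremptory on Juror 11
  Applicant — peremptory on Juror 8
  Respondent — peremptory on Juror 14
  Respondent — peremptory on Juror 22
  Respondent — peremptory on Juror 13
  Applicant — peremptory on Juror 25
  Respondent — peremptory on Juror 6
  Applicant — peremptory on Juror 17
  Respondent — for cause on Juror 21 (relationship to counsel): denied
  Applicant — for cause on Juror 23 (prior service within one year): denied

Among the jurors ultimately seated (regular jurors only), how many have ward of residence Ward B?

3

Removed: #4, #6, #7, #8, #10, #11, #13, #14, #17, #20, #22, #25.
Seated jurors 1–12: #1, #2, #3, #5, #9, #12, #15, #16, #18, #19, #21, #23 (alternates #24, #26 not counted).
Of those, in Ward B: #2, #3, #5 → 3.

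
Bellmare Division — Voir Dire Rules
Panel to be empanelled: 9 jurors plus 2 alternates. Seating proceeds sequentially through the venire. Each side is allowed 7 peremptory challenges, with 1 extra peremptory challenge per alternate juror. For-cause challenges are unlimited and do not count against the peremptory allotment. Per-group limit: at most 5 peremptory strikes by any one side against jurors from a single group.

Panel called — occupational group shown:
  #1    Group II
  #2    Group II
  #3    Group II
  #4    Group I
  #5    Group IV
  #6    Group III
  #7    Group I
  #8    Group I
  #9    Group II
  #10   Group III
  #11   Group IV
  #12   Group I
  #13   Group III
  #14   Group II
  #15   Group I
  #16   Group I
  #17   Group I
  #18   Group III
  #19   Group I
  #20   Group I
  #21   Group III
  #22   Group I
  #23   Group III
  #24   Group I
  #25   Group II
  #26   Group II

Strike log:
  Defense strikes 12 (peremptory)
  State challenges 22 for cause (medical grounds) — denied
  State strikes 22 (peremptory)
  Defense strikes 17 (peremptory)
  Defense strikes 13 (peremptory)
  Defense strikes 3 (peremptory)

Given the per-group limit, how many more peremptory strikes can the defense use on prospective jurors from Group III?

Defense peremptories so far: #12, #17, #13, #3 — 4 of 9 used, 5 left overall.
Against Group III: #13 — 1 used; per-group cap 5 leaves 4.
Binding limit: min(5, 4) = 4.

4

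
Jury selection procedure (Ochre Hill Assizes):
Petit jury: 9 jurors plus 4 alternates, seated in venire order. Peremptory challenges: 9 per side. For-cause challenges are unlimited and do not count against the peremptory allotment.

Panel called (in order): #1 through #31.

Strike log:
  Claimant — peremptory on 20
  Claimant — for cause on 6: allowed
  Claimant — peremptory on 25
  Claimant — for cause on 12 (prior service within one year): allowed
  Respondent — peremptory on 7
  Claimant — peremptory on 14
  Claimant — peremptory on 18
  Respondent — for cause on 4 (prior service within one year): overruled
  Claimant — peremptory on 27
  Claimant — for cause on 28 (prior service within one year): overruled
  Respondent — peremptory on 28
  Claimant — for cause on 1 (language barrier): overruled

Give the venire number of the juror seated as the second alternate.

Removed: #6, #7, #12, #14, #18, #20, #25, #27, #28. (#1, #4 stay — for-cause denied.)
Seating in order: seats 1–9 → #1, #2, #3, #4, #5, #8, #9, #10, #11; alternates → #13, #15, #16, #17.
So alternate 2 is #15.

15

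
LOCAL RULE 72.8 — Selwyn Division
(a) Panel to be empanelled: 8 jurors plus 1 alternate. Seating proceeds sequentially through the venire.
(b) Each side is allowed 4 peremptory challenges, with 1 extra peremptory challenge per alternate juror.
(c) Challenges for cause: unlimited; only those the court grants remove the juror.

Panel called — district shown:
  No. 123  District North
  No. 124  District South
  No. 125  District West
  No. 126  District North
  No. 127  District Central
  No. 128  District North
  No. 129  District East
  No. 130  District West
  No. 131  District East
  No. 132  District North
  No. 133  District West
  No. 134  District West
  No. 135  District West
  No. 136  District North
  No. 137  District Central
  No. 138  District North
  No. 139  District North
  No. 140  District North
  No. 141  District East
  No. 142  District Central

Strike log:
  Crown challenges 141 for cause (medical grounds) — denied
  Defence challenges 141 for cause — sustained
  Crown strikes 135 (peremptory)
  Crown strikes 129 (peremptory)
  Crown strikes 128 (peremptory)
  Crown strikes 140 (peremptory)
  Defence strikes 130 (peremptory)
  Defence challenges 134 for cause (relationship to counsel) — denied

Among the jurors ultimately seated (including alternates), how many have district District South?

Removed: #128, #129, #130, #135, #140, #141.
Seated (9 incl. alternates): #123, #124, #125, #126, #127, #131, #132, #133, #134.
Of those, in District South: #124 → 1.

1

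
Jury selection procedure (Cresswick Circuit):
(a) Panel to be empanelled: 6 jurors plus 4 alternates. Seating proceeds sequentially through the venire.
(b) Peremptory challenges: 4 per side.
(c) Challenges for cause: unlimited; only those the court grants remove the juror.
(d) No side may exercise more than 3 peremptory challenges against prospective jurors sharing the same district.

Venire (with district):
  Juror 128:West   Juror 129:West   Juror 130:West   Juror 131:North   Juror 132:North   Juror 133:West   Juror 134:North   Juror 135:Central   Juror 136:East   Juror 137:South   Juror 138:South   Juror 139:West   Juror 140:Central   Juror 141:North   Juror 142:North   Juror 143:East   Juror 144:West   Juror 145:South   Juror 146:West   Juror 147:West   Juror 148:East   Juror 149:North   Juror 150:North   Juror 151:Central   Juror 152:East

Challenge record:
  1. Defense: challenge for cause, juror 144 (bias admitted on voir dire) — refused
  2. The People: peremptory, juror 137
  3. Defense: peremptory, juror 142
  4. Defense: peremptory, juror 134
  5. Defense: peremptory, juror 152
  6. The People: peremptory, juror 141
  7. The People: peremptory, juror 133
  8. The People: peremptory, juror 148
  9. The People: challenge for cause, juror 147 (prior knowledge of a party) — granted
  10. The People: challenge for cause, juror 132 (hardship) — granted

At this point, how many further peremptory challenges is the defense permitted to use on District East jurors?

Defense peremptories so far: #142, #134, #152 — 3 of 4 used, 1 left overall.
Against District East: #152 — 1 used; per-district cap 3 leaves 2.
Binding limit: min(1, 2) = 1.

1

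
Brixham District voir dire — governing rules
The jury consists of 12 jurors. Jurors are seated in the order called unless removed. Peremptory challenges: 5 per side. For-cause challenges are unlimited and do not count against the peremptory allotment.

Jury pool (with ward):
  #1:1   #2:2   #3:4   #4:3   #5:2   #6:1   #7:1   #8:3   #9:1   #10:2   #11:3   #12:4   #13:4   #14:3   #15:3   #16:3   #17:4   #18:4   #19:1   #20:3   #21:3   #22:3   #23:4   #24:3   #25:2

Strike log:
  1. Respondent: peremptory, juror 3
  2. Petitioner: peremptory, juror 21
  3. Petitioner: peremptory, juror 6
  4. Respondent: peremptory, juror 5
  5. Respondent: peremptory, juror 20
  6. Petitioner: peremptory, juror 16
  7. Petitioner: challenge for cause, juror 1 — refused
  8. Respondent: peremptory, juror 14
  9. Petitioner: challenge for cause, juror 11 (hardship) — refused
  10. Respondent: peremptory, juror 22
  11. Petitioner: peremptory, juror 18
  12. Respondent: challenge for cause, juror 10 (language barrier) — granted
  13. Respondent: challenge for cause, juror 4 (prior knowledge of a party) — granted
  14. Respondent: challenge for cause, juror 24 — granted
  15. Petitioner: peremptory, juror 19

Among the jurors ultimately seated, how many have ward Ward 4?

4

Removed: #3, #4, #5, #6, #10, #14, #16, #18, #19, #20, #21, #22, #24.
Seated jurors 1–12: #1, #2, #7, #8, #9, #11, #12, #13, #15, #17, #23, #25.
Of those, in Ward 4: #12, #13, #17, #23 → 4.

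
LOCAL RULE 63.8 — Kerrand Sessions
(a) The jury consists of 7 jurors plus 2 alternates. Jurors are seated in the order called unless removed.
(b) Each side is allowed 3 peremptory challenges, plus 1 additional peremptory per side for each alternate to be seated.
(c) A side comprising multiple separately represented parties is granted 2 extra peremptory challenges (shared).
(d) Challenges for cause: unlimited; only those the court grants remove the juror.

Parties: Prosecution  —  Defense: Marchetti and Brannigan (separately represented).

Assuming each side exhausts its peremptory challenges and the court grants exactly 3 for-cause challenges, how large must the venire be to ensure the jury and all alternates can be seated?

24

Seats to fill: 7 + 2 alternates = 9.
Peremptories — Prosecution: 3 + 1×2 = 5; Defense: 3 + 1×2 + 2 = 7; total 12.
For-cause removals: 3.
Minimum venire: 9 + 12 + 3 = 24.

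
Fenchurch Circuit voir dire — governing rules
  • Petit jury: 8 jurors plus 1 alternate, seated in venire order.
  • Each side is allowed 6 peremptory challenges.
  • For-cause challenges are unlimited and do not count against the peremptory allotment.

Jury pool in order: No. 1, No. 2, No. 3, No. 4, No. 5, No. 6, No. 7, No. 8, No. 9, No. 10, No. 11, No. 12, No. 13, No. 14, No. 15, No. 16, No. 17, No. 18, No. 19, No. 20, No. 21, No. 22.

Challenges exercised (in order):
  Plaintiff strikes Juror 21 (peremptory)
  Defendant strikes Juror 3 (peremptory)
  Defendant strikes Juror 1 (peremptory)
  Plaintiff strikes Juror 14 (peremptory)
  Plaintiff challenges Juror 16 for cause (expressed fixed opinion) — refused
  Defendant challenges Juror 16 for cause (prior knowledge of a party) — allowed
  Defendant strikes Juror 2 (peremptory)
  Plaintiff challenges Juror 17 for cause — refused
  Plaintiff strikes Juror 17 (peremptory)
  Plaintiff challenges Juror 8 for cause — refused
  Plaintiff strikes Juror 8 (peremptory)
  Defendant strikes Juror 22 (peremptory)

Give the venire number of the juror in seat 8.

Removed: #1, #2, #3, #8, #14, #16, #17, #21, #22.
Filling seats in venire order through position 8: #4, #5, #6, #7, #9, #10, #11, #12.
So seat 8 is #12.

12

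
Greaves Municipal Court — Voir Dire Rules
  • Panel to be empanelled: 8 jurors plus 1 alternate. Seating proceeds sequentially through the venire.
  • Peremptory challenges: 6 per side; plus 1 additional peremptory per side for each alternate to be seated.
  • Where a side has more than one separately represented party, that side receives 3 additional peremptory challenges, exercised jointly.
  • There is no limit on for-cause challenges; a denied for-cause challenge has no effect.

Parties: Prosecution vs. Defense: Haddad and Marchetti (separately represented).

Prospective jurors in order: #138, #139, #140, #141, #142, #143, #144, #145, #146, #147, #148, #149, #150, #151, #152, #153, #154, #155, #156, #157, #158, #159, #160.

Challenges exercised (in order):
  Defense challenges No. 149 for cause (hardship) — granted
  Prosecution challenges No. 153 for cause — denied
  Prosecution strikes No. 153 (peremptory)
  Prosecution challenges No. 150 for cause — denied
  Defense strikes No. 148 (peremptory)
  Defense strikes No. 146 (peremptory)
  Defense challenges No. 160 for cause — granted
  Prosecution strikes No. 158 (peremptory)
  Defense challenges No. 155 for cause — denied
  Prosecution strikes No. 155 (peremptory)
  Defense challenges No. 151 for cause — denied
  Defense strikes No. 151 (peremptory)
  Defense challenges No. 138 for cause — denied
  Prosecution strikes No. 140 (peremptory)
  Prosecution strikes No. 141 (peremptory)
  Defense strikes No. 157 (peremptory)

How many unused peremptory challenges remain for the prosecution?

Prosecution allotment: 6 base + 1 × 1 alternate = 7.
Prosecution peremptories used: #153, #158, #155, #140, #141 — 5 (for-cause on #153, #150 don't count).
Remaining: 7 − 5 = 2.

2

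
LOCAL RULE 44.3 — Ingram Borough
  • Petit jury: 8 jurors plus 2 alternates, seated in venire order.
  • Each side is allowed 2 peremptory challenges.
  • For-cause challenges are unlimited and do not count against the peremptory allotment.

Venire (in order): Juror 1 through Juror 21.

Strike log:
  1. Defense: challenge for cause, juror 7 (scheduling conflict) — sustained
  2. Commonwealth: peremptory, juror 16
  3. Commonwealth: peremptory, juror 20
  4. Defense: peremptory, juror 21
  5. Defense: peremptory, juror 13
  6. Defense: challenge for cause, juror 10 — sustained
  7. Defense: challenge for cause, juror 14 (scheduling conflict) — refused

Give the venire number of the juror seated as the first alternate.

11

Removed: #7, #10, #13, #16, #20, #21. (#14 stays — for-cause denied.)
Seating in order: seats 1–8 → #1, #2, #3, #4, #5, #6, #8, #9; alternates → #11, #12.
So alternate 1 is #11.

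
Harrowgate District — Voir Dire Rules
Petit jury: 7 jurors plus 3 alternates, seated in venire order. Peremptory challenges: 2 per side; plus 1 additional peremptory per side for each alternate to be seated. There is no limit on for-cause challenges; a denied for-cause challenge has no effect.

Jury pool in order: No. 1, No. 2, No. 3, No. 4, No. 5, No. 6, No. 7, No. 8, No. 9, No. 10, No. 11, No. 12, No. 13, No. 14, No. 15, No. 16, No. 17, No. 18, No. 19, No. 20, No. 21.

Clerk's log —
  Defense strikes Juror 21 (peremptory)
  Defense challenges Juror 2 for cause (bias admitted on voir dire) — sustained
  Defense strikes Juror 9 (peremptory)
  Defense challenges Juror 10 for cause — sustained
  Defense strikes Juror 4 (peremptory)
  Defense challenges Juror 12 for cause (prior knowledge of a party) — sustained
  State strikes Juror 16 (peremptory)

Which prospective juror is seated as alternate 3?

Removed: #2, #4, #9, #10, #12, #16, #21.
Seating in order: seats 1–7 → #1, #3, #5, #6, #7, #8, #11; alternates → #13, #14, #15.
So alternate 3 is #15.

15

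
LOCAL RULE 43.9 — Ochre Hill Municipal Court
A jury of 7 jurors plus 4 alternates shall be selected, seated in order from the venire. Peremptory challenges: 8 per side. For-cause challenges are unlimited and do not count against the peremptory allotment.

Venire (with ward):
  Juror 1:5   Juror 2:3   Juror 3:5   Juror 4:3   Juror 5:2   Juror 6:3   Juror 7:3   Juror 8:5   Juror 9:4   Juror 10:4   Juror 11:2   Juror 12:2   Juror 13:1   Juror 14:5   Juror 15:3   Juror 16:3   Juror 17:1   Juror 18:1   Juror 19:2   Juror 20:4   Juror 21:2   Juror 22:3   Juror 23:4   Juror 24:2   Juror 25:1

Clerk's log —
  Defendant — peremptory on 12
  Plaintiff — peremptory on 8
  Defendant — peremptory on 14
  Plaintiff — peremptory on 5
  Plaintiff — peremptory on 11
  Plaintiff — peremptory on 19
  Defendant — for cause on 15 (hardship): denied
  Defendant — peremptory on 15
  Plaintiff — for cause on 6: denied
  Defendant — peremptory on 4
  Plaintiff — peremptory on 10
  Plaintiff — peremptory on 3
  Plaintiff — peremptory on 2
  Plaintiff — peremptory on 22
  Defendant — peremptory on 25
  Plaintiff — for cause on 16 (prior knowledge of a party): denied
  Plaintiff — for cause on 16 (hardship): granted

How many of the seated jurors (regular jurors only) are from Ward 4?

1

Removed: #2, #3, #4, #5, #8, #10, #11, #12, #14, #15, #16, #19, #22, #25.
Seated jurors 1–7: #1, #6, #7, #9, #13, #17, #18 (alternates #20, #21, #23, #24 not counted).
Of those, in Ward 4: #9 → 1.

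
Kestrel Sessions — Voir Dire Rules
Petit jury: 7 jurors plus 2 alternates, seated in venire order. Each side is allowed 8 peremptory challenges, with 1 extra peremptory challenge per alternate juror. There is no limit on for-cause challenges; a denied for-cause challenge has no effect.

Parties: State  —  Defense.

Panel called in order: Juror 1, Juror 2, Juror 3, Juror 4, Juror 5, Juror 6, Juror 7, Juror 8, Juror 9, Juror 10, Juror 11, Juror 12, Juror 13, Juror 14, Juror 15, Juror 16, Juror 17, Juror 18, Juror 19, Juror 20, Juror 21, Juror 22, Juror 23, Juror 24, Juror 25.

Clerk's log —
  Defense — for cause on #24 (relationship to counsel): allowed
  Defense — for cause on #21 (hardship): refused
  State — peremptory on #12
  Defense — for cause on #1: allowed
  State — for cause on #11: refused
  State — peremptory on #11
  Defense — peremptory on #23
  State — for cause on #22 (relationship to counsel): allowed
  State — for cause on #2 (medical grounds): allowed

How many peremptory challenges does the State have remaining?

State allotment: 8 base + 1 × 2 alternates = 10.
State peremptories used: #12, #11 — 2 (for-cause on #11, #22, #2 don't count).
Remaining: 10 − 2 = 8.

8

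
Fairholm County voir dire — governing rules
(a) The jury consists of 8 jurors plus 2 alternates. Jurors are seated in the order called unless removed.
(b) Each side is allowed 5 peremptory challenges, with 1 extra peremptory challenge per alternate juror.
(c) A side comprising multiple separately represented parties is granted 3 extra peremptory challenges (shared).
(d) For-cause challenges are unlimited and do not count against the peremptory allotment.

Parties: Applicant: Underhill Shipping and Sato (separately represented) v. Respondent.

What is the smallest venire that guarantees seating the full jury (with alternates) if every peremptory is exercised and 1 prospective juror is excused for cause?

28

Seats to fill: 8 + 2 alternates = 10.
Peremptories — Applicant: 5 + 1×2 + 3 = 10; Respondent: 5 + 1×2 = 7; total 17.
For-cause removals: 1.
Minimum venire: 10 + 17 + 1 = 28.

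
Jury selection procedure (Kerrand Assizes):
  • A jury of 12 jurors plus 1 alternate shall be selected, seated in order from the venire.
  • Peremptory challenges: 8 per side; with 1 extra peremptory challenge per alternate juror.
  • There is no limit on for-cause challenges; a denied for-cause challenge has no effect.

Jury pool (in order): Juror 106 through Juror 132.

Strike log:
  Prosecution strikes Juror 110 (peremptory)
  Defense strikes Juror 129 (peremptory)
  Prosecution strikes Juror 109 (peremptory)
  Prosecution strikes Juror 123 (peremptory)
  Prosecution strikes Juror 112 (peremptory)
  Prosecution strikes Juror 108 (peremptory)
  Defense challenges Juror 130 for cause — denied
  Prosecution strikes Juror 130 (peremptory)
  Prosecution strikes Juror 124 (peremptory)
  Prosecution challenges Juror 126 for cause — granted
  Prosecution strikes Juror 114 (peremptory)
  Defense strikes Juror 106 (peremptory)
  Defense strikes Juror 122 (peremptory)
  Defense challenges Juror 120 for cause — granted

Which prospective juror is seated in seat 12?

Removed: #106, #108, #109, #110, #112, #114, #120, #122, #123, #124, #126, #129, #130.
Filling seats in venire order through position 12: #107, #111, #113, #115, #116, #117, #118, #119, #121, #125, #127, #128.
So seat 12 is #128.

128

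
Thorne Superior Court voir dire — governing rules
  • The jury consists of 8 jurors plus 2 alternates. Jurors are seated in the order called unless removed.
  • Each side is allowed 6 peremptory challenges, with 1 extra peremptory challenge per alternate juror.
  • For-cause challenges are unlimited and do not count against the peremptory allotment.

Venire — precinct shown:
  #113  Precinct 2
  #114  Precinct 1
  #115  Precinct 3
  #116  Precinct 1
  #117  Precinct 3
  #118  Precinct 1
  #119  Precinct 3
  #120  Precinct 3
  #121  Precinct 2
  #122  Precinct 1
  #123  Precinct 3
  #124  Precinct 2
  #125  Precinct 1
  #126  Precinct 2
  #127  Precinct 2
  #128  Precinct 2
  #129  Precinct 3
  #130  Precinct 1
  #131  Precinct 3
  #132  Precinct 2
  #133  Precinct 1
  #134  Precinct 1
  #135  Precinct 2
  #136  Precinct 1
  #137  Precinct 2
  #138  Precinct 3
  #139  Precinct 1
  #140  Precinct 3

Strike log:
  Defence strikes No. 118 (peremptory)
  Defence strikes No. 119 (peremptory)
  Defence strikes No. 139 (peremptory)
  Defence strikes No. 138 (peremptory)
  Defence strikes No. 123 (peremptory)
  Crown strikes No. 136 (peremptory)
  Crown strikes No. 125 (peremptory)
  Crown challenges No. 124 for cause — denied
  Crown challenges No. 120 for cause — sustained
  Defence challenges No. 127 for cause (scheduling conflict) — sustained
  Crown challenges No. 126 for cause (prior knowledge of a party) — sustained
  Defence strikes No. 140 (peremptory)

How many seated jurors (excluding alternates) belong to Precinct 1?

3

Removed: #118, #119, #120, #123, #125, #126, #127, #136, #138, #139, #140.
Seated jurors 1–8: #113, #114, #115, #116, #117, #121, #122, #124 (alternates #128, #129 not counted).
Of those, in Precinct 1: #114, #116, #122 → 3.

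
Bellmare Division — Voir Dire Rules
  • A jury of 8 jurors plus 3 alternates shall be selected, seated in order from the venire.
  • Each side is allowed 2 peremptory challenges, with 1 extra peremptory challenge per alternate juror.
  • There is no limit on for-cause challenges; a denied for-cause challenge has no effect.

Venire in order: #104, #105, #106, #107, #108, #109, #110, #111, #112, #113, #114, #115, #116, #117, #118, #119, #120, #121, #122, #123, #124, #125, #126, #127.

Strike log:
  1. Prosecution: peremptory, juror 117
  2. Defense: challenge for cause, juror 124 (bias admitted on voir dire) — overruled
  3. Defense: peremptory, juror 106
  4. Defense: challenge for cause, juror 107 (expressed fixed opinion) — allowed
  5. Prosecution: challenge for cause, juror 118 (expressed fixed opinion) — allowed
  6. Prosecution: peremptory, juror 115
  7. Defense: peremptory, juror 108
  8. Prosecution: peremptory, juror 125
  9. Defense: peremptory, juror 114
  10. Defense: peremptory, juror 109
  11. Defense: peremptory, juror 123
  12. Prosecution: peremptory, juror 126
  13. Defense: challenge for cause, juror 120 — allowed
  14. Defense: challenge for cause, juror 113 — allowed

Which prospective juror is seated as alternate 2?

124

Removed: #106, #107, #108, #109, #113, #114, #115, #117, #118, #120, #123, #125, #126. (#124 stays — for-cause denied.)
Seating in order: seats 1–8 → #104, #105, #110, #111, #112, #116, #119, #121; alternates → #122, #124, #127.
So alternate 2 is #124.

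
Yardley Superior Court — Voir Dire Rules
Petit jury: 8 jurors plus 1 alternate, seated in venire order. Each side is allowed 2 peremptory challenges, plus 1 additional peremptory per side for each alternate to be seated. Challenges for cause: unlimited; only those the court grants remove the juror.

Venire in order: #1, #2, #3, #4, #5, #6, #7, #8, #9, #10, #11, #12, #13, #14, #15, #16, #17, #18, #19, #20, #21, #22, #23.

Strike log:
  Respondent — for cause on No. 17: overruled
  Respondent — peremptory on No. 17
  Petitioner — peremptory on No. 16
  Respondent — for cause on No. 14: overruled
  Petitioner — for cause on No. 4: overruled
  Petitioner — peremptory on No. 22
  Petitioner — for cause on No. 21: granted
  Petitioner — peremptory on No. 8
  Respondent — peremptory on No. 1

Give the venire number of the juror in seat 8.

Removed: #1, #8, #16, #17, #21, #22. (#4, #14 stay — for-cause denied.)
Filling seats in venire order through position 8: #2, #3, #4, #5, #6, #7, #9, #10.
So seat 8 is #10.

10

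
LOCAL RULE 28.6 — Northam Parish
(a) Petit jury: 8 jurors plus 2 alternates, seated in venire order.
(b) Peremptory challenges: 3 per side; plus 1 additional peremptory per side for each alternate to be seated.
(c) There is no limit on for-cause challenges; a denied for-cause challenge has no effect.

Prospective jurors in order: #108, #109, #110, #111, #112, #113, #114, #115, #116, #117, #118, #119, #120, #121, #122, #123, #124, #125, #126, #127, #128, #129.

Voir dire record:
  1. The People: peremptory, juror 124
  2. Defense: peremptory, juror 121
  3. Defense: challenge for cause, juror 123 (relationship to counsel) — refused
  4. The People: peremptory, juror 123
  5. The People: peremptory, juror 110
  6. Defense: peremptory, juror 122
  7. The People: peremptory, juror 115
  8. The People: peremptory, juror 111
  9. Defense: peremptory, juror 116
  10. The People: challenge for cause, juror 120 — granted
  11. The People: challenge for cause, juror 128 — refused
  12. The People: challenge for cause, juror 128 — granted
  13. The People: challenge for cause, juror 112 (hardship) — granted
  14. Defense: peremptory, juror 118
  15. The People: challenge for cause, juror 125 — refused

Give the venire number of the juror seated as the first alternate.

Removed: #110, #111, #112, #115, #116, #118, #120, #121, #122, #123, #124, #128. (#125 stays — for-cause denied.)
Seating in order: seats 1–8 → #108, #109, #113, #114, #117, #119, #125, #126; alternates → #127, #129.
So alternate 1 is #127.

127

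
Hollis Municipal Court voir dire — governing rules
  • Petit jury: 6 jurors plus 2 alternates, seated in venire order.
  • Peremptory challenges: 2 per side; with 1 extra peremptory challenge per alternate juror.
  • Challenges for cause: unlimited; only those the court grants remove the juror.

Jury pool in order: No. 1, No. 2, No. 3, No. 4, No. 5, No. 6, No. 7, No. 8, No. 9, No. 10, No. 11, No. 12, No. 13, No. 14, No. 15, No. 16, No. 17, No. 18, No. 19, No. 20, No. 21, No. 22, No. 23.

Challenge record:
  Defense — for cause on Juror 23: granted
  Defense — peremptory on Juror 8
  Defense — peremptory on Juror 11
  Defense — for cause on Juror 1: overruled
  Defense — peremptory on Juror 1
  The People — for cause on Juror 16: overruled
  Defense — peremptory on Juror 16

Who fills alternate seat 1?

Removed: #1, #8, #11, #16, #23.
Seating in order: seats 1–6 → #2, #3, #4, #5, #6, #7; alternates → #9, #10.
So alternate 1 is #9.

9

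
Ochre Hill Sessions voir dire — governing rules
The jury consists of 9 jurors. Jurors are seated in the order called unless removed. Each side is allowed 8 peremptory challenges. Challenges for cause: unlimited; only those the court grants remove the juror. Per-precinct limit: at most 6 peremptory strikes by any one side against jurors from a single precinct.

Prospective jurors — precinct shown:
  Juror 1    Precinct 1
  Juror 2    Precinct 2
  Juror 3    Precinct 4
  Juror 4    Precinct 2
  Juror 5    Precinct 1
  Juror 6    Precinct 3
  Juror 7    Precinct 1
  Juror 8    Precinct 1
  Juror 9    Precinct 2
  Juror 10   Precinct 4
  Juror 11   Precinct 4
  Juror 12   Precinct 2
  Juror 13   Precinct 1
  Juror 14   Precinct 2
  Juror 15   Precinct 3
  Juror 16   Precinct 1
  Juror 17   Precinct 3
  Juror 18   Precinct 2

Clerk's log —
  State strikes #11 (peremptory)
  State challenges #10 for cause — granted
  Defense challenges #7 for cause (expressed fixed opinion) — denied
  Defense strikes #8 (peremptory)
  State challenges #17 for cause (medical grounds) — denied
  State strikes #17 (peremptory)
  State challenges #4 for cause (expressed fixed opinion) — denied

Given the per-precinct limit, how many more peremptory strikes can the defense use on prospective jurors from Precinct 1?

Defense peremptories so far: #8 — 1 of 8 used, 7 left overall.
Against Precinct 1: #8 — 1 used; per-precinct cap 6 leaves 5.
Binding limit: min(7, 5) = 5.

5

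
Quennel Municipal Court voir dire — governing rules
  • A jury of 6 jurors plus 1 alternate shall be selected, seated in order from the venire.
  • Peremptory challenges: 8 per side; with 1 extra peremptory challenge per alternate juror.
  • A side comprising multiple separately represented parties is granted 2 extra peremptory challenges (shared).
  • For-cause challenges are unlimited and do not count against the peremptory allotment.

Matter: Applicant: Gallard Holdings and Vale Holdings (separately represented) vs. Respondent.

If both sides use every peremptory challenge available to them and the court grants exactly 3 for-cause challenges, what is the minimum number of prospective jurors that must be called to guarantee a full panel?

Seats to fill: 6 + 1 alternates = 7.
Peremptories — Applicant: 8 + 1×1 + 2 = 11; Respondent: 8 + 1×1 = 9; total 20.
For-cause removals: 3.
Minimum venire: 7 + 20 + 3 = 30.

30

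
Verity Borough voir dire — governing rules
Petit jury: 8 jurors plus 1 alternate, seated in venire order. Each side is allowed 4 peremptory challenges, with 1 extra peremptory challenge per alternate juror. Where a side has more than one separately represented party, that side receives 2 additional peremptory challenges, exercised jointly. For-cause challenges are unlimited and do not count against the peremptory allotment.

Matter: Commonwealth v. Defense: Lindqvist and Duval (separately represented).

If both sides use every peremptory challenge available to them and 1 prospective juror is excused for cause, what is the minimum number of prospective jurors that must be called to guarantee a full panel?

22

Seats to fill: 8 + 1 alternates = 9.
Peremptories — Commonwealth: 4 + 1×1 = 5; Defense: 4 + 1×1 + 2 = 7; total 12.
For-cause removals: 1.
Minimum venire: 9 + 12 + 1 = 22.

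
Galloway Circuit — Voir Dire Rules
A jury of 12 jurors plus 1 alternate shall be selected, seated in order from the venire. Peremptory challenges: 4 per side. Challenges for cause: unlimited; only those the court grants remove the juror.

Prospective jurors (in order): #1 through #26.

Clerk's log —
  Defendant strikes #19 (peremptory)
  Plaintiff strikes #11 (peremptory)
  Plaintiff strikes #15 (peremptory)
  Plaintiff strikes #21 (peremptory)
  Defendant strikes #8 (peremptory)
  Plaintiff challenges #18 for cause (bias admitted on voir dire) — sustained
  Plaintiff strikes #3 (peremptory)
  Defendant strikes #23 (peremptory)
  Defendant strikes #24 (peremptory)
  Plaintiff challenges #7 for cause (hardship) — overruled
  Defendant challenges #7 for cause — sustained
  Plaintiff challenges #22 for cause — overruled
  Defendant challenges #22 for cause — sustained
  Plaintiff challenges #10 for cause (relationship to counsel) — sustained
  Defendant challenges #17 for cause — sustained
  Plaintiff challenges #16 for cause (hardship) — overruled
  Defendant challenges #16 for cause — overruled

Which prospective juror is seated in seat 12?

Removed: #3, #7, #8, #10, #11, #15, #17, #18, #19, #21, #22, #23, #24. (#16 stays — for-cause denied.)
Seating in order: seats 1–12 → #1, #2, #4, #5, #6, #9, #12, #13, #14, #16, #20, #25; alternates → #26.
So seat 12 is #25.

25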